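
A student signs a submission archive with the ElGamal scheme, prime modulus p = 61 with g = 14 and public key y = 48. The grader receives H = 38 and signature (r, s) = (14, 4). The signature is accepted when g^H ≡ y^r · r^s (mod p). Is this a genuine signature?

Left side g^H mod p:
14^2 = 196 ≡ 13
14^4 ≡ 13^2 = 169 ≡ 47
14^8 ≡ 47^2 = 2209 ≡ 13
14^16 ≡ 13^2 = 169 ≡ 47
14^32 ≡ 47^2 = 2209 ≡ 13
38 = 32 + 4 + 2, so 14^38 ≡ 13·47·13 ≡ 13 (mod 61)
Right side y^r · r^s mod p:
48^2 = 2304 ≡ 47
48^4 ≡ 47^2 = 2209 ≡ 13
48^8 ≡ 13^2 = 169 ≡ 47
14 = 8 + 4 + 2, so 48^14 ≡ 47·13·47 ≡ 47 (mod 61)
14^2 = 196 ≡ 13
14^4 ≡ 13^2 = 169 ≡ 47
47·47 = 2209 ≡ 13 (mod 61)
13 ≡ 13 (mod 61), so the signature is genuine.

genuine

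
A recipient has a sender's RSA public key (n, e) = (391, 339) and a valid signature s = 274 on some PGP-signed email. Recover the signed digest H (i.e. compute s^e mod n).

178

s^339 mod 391 = 178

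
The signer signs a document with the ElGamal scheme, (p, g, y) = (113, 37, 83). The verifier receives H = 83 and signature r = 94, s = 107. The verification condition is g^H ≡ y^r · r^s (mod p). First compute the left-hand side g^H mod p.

79

37^2 = 1369 ≡ 13
37^4 ≡ 13^2 = 169 ≡ 56
37^8 ≡ 56^2 = 3136 ≡ 85
37^16 ≡ 85^2 = 7225 ≡ 106
37^32 ≡ 106^2 = 11236 ≡ 49
37^64 ≡ 49^2 = 2401 ≡ 28
83 = 64 + 16 + 2 + 1, so 37^83 ≡ 28·106·13·37 ≡ 79 (mod 113)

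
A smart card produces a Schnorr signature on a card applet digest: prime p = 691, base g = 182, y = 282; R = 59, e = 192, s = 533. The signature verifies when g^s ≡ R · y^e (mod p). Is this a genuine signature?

forged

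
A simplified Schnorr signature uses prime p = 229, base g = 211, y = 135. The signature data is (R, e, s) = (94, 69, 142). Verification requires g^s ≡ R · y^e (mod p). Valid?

yes

g^s mod p:
Squares mod 229: 211^1≡211, 211^2≡95, 211^4≡94, 211^8≡134, 211^16≡94, 211^32≡134, 211^64≡94, 211^128≡134
142 = 128 + 8 + 4 + 2, so 211^142 ≡ 134·134·94·95 ≡ 135 (mod 229)
R · y^e mod p:
Squares mod 229: 135^1≡135, 135^2≡134, 135^4≡94, 135^8≡134, 135^16≡94, 135^32≡134, 135^64≡94
69 = 64 + 4 + 1, so 135^69 ≡ 94·94·135 ≡ 228 (mod 229)
94·228 = 21432 ≡ 135 (mod 229)
135 ≡ 135 (mod 229); signature holds.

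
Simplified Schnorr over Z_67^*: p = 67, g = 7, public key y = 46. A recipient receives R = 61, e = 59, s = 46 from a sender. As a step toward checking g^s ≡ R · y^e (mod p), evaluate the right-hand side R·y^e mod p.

4

46^2 = 2116 ≡ 39
46^4 ≡ 39^2 = 1521 ≡ 47
46^8 ≡ 47^2 = 2209 ≡ 65
46^16 ≡ 65^2 = 4225 ≡ 4
46^32 ≡ 4^2 = 16
59 = 32 + 16 + 8 + 2 + 1, so 46^59 ≡ 16·4·65·39·46 ≡ 44 (mod 67)
R · y^e ≡ 61·44 = 2684 ≡ 4 (mod 67)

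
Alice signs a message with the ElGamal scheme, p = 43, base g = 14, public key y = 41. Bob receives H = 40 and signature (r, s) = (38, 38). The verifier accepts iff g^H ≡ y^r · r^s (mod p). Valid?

yes

Left side g^H mod p:
Squares mod 43: 14^1≡14, 14^2≡24, 14^4≡17, 14^8≡31, 14^16≡15, 14^32≡10
40 = 32 + 8, so 14^40 ≡ 10·31 ≡ 9 (mod 43)
Right side y^r · r^s mod p:
Squares mod 43: 41^1≡41, 41^2≡4, 41^4≡16, 41^8≡41, 41^16≡4, 41^32≡16
38 = 32 + 4 + 2, so 41^38 ≡ 16·16·4 ≡ 35 (mod 43)
Squares mod 43: 38^1≡38, 38^2≡25, 38^4≡23, 38^8≡13, 38^16≡40, 38^32≡9
38 = 32 + 4 + 2, so 38^38 ≡ 9·23·25 ≡ 15 (mod 43)
35·15 = 525 ≡ 9 (mod 43)
9 ≡ 9 (mod 43), so the signature is genuine.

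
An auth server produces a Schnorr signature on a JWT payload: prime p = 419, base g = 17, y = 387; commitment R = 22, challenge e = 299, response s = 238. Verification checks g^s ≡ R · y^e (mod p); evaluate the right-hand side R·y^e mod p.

387^2 = 149769 ≡ 186
387^4 ≡ 186^2 = 34596 ≡ 238
387^8 ≡ 238^2 = 56644 ≡ 79
387^16 ≡ 79^2 = 6241 ≡ 375
387^32 ≡ 375^2 = 140625 ≡ 260
387^64 ≡ 260^2 = 67600 ≡ 141
387^128 ≡ 141^2 = 19881 ≡ 188
387^256 ≡ 188^2 = 35344 ≡ 148
299 = 256 + 32 + 8 + 2 + 1, so 387^299 ≡ 148·260·79·186·387 ≡ 254 (mod 419)
R · y^e ≡ 22·254 = 5588 ≡ 141 (mod 419)

141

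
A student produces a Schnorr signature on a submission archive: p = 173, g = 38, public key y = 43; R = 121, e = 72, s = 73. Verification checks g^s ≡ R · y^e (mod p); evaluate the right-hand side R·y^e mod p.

43^2 = 1849 ≡ 119
43^4 ≡ 119^2 = 14161 ≡ 148
43^8 ≡ 148^2 = 21904 ≡ 106
43^16 ≡ 106^2 = 11236 ≡ 164
43^32 ≡ 164^2 = 26896 ≡ 81
43^64 ≡ 81^2 = 6561 ≡ 160
72 = 64 + 8, so 43^72 ≡ 160·106 ≡ 6 (mod 173)
R · y^e ≡ 121·6 = 726 ≡ 34 (mod 173)

34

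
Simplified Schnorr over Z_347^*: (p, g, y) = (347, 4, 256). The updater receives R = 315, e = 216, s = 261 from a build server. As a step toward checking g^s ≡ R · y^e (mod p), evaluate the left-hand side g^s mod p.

4^2 = 16
4^4 ≡ 16^2 = 256
4^8 ≡ 256^2 = 65536 ≡ 300
4^16 ≡ 300^2 = 90000 ≡ 127
4^32 ≡ 127^2 = 16129 ≡ 167
4^64 ≡ 167^2 = 27889 ≡ 129
4^128 ≡ 129^2 = 16641 ≡ 332
4^256 ≡ 332^2 = 110224 ≡ 225
261 = 256 + 4 + 1, so 4^261 ≡ 225·256·4 ≡ 339 (mod 347)

339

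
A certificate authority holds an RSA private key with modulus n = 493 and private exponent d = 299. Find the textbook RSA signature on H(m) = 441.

33

Squares mod 493: (H(m))^1≡441, (H(m))^2≡239, (H(m))^4≡426, (H(m))^8≡52, (H(m))^16≡239, (H(m))^32≡426, (H(m))^64≡52, (H(m))^128≡239, (H(m))^256≡426
299 = 256 + 32 + 8 + 2 + 1, so (H(m))^299 ≡ 426·426·52·239·441 ≡ 33 (mod 493)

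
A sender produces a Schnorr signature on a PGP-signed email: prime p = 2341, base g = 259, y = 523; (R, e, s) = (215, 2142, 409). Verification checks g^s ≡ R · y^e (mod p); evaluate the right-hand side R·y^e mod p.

Squares mod 2341: 523^1≡523, 523^2≡1973, 523^4≡1987, 523^8≡1243, 523^16≡2330, 523^32≡121, 523^64≡595, 523^128≡534, 523^256≡1895, 523^512≡2272, 523^1024≡79, 523^2048≡1559
2142 = 2048 + 64 + 16 + 8 + 4 + 2, so 523^2142 ≡ 1559·595·2330·1243·1987·1973 ≡ 1117 (mod 2341)
R · y^e ≡ 215·1117 = 240155 ≡ 1373 (mod 2341)

1373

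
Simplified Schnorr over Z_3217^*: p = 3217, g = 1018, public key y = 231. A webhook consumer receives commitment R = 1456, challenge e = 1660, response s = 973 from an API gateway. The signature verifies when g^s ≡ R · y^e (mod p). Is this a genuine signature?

g^s mod p:
Squares mod 3217: 1018^1≡1018, 1018^2≡450, 1018^4≡3046, 1018^8≡288, 1018^16≡2519, 1018^32≡1437, 1018^64≡2872, 1018^128≡3213, 1018^256≡16, 1018^512≡256
973 = 512 + 256 + 128 + 64 + 8 + 4 + 1, so 1018^973 ≡ 256·16·3213·2872·288·3046·1018 ≡ 2337 (mod 3217)
R · y^e mod p:
Squares mod 3217: 231^1≡231, 231^2≡1889, 231^4≡668, 231^8≡2278, 231^16≡263, 231^32≡1612, 231^64≡2425, 231^128≡3166, 231^256≡2601, 231^512≡3067, 231^1024≡3198
1660 = 1024 + 512 + 64 + 32 + 16 + 8 + 4, so 231^1660 ≡ 3198·3067·2425·1612·263·2278·668 ≡ 447 (mod 3217)
1456·447 = 650832 ≡ 998 (mod 3217)
2337 ≠ 998; the check fails.

forged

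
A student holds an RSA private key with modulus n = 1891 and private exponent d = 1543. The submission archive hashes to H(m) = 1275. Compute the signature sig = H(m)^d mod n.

1645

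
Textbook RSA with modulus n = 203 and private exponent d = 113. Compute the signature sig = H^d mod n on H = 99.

99

H^2 ≡ 99^2 = 9801 ≡ 57
H^4 ≡ 57^2 = 3249 ≡ 1
H^8 ≡ 1^2 = 1
H^16 ≡ 1^2 = 1
H^32 ≡ 1^2 = 1
H^64 ≡ 1^2 = 1
113 = 64 + 32 + 16 + 1, so H^113 ≡ 1·1·1·99 ≡ 99 (mod 203)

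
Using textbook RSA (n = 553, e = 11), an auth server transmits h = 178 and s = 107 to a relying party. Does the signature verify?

does not verify

Squares mod 553: s^1≡107, s^2≡389, s^4≡352, s^8≡32
11 = 8 + 2 + 1, so s^11 ≡ 32·389·107 ≡ 312 (mod 553)
312 ≠ 178, so verification fails.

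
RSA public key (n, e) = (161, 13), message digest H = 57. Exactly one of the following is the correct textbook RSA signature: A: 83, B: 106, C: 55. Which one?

Candidate A: 83^13 mod 161 = 34
Candidate B: 106^13 mod 161 = 57
  → matches H = 57
Candidate C: 55^13 mod 161 = 104

B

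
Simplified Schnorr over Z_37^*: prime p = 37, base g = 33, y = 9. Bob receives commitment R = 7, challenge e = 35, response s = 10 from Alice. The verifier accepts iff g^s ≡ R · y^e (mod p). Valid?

g^s mod p:
33^10 mod 37 = 33
R · y^e mod p:
9^35 mod 37 = 33
7·33 = 231 ≡ 9 (mod 37)
33 ≠ 9; the check fails.

no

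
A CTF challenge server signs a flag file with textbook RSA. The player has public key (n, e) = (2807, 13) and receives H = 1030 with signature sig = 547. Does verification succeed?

sig^13 mod 2807 = 1030
sig^13 mod 2807 = 1030 matches H.

passes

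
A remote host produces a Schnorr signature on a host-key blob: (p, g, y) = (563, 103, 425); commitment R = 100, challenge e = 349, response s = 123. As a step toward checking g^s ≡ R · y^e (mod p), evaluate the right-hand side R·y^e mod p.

425^2 = 180625 ≡ 465
425^4 ≡ 465^2 = 216225 ≡ 33
425^8 ≡ 33^2 = 1089 ≡ 526
425^16 ≡ 526^2 = 276676 ≡ 243
425^32 ≡ 243^2 = 59049 ≡ 497
425^64 ≡ 497^2 = 247009 ≡ 415
425^128 ≡ 415^2 = 172225 ≡ 510
425^256 ≡ 510^2 = 260100 ≡ 557
349 = 256 + 64 + 16 + 8 + 4 + 1, so 425^349 ≡ 557·415·243·526·33·425 ≡ 183 (mod 563)
R · y^e ≡ 100·183 = 18300 ≡ 284 (mod 563)

284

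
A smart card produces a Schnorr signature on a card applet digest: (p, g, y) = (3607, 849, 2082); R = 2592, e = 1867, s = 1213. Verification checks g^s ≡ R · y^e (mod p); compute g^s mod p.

2463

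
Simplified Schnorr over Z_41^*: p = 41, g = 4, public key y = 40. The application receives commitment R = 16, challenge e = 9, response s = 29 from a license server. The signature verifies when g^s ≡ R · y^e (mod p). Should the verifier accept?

g^s mod p:
4^2 = 16
4^4 ≡ 16^2 = 256 ≡ 10
4^8 ≡ 10^2 = 100 ≡ 18
4^16 ≡ 18^2 = 324 ≡ 37
29 = 16 + 8 + 4 + 1, so 4^29 ≡ 37·18·10·4 ≡ 31 (mod 41)
R · y^e mod p:
40^2 = 1600 ≡ 1
40^4 ≡ 1^2 = 1
40^8 ≡ 1^2 = 1
9 = 8 + 1, so 40^9 ≡ 1·40 ≡ 40 (mod 41)
16·40 = 640 ≡ 25 (mod 41)
31 ≠ 25; the check fails.

reject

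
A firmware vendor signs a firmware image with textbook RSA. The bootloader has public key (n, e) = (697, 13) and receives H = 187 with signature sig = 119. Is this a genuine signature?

forged

Squares mod 697: sig^1≡119, sig^2≡221, sig^4≡51, sig^8≡510
13 = 8 + 4 + 1, so sig^13 ≡ 510·51·119 ≡ 510 (mod 697)
The recovered value 510 does not match the digest 187.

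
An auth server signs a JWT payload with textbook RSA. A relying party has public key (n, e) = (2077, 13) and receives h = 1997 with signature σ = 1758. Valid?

yes

σ^13 mod 2077 = 1997
1997 = h, so the signature checks out.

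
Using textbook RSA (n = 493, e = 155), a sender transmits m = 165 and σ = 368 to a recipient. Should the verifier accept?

accept

σ^2 ≡ 368^2 = 135424 ≡ 342
σ^4 ≡ 342^2 = 116964 ≡ 123
σ^8 ≡ 123^2 = 15129 ≡ 339
σ^16 ≡ 339^2 = 114921 ≡ 52
σ^32 ≡ 52^2 = 2704 ≡ 239
σ^64 ≡ 239^2 = 57121 ≡ 426
σ^128 ≡ 426^2 = 181476 ≡ 52
155 = 128 + 16 + 8 + 2 + 1, so σ^155 ≡ 52·52·339·342·368 ≡ 165 (mod 493)
Since 165 equals the digest 165, verification succeeds.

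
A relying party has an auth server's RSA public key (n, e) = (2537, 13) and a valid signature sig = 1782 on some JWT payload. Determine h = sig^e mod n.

2084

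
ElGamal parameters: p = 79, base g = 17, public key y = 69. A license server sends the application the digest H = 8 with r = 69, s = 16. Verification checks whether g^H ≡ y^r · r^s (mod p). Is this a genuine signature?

Left side g^H mod p:
Squares mod 79: 17^1≡17, 17^2≡52, 17^4≡18, 17^8≡8
17^8 ≡ 8 (mod 79)
Right side y^r · r^s mod p:
Squares mod 79: 69^1≡69, 69^2≡21, 69^4≡46, 69^8≡62, 69^16≡52, 69^32≡18, 69^64≡8
69 = 64 + 4 + 1, so 69^69 ≡ 8·46·69 ≡ 33 (mod 79)
Squares mod 79: 69^1≡69, 69^2≡21, 69^4≡46, 69^8≡62, 69^16≡52
69^16 ≡ 52 (mod 79)
33·52 = 1716 ≡ 57 (mod 79)
8 ≠ 57, so verification fails.

forged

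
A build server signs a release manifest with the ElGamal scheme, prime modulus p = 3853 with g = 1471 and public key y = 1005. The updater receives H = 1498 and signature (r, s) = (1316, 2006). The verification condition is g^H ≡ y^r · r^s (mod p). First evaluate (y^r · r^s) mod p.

896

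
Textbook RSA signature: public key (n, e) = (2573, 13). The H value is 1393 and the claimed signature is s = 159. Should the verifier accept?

reject

s^2 ≡ 159^2 = 25281 ≡ 2124
s^4 ≡ 2124^2 = 4511376 ≡ 907
s^8 ≡ 907^2 = 822649 ≡ 1862
13 = 8 + 4 + 1, so s^13 ≡ 1862·907·159 ≡ 1180 (mod 2573)
s^13 mod 2573 = 1180, but H = 1393.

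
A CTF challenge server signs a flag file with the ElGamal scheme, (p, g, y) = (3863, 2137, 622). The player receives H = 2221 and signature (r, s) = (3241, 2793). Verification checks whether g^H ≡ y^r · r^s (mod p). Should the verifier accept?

accept

Left side g^H mod p:
2137^2 = 4566769 ≡ 703
2137^4 ≡ 703^2 = 494209 ≡ 3608
2137^8 ≡ 3608^2 = 13017664 ≡ 3217
2137^16 ≡ 3217^2 = 10349089 ≡ 112
2137^32 ≡ 112^2 = 12544 ≡ 955
2137^64 ≡ 955^2 = 912025 ≡ 357
2137^128 ≡ 357^2 = 127449 ≡ 3833
2137^256 ≡ 3833^2 = 14691889 ≡ 900
2137^512 ≡ 900^2 = 810000 ≡ 2633
2137^1024 ≡ 2633^2 = 6932689 ≡ 2467
2137^2048 ≡ 2467^2 = 6086089 ≡ 1864
2221 = 2048 + 128 + 32 + 8 + 4 + 1, so 2137^2221 ≡ 1864·3833·955·3217·3608·2137 ≡ 2645 (mod 3863)
Right side y^r · r^s mod p:
622^2 = 386884 ≡ 584
622^4 ≡ 584^2 = 341056 ≡ 1112
622^8 ≡ 1112^2 = 1236544 ≡ 384
622^16 ≡ 384^2 = 147456 ≡ 662
622^32 ≡ 662^2 = 438244 ≡ 1725
622^64 ≡ 1725^2 = 2975625 ≡ 1115
622^128 ≡ 1115^2 = 1243225 ≡ 3202
622^256 ≡ 3202^2 = 10252804 ≡ 402
622^512 ≡ 402^2 = 161604 ≡ 3221
622^1024 ≡ 3221^2 = 10374841 ≡ 2686
622^2048 ≡ 2686^2 = 7214596 ≡ 2375
3241 = 2048 + 1024 + 128 + 32 + 8 + 1, so 622^3241 ≡ 2375·2686·3202·1725·384·622 ≡ 2764 (mod 3863)
3241^2 = 10504081 ≡ 584
3241^4 ≡ 584^2 = 341056 ≡ 1112
3241^8 ≡ 1112^2 = 1236544 ≡ 384
3241^16 ≡ 384^2 = 147456 ≡ 662
3241^32 ≡ 662^2 = 438244 ≡ 1725
3241^64 ≡ 1725^2 = 2975625 ≡ 1115
3241^128 ≡ 1115^2 = 1243225 ≡ 3202
3241^256 ≡ 3202^2 = 10252804 ≡ 402
3241^512 ≡ 402^2 = 161604 ≡ 3221
3241^1024 ≡ 3221^2 = 10374841 ≡ 2686
3241^2048 ≡ 2686^2 = 7214596 ≡ 2375
2793 = 2048 + 512 + 128 + 64 + 32 + 8 + 1, so 3241^2793 ≡ 2375·3221·3202·1115·1725·384·3241 ≡ 444 (mod 3863)
2764·444 = 1227216 ≡ 2645 (mod 3863)
2645 ≡ 2645 (mod 3863), so the signature is genuine.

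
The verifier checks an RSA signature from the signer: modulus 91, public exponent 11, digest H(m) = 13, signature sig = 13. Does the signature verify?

verifies

sig^2 ≡ 13^2 = 169 ≡ 78
sig^4 ≡ 78^2 = 6084 ≡ 78
sig^8 ≡ 78^2 = 6084 ≡ 78
11 = 8 + 2 + 1, so sig^11 ≡ 78·78·13 ≡ 13 (mod 91)
sig^11 mod 91 = 13 matches H(m).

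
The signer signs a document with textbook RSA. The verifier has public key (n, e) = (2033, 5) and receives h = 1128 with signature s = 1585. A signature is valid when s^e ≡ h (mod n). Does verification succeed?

fails

Squares mod 2033: s^1≡1585, s^2≡1470, s^4≡1854
5 = 4 + 1, so s^5 ≡ 1854·1585 ≡ 905 (mod 2033)
905 ≠ 1128, so verification fails.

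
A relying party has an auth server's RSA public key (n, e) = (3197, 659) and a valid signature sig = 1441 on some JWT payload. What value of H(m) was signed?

89

sig^659 mod 3197 = 89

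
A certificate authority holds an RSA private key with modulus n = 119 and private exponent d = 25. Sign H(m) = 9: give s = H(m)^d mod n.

9

(H(m))^2 ≡ 9^2 = 81
(H(m))^4 ≡ 81^2 = 6561 ≡ 16
(H(m))^8 ≡ 16^2 = 256 ≡ 18
(H(m))^16 ≡ 18^2 = 324 ≡ 86
25 = 16 + 8 + 1, so (H(m))^25 ≡ 86·18·9 ≡ 9 (mod 119)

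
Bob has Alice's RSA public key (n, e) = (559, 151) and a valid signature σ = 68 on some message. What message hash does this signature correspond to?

185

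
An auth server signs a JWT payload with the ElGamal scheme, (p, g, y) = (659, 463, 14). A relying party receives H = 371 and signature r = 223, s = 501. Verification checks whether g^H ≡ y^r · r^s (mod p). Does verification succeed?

passes

Left side g^H mod p:
463^2 = 214369 ≡ 194
463^4 ≡ 194^2 = 37636 ≡ 73
463^8 ≡ 73^2 = 5329 ≡ 57
463^16 ≡ 57^2 = 3249 ≡ 613
463^32 ≡ 613^2 = 375769 ≡ 139
463^64 ≡ 139^2 = 19321 ≡ 210
463^128 ≡ 210^2 = 44100 ≡ 606
463^256 ≡ 606^2 = 367236 ≡ 173
371 = 256 + 64 + 32 + 16 + 2 + 1, so 463^371 ≡ 173·210·139·613·194·463 ≡ 385 (mod 659)
Right side y^r · r^s mod p:
14^2 = 196
14^4 ≡ 196^2 = 38416 ≡ 194
14^8 ≡ 194^2 = 37636 ≡ 73
14^16 ≡ 73^2 = 5329 ≡ 57
14^32 ≡ 57^2 = 3249 ≡ 613
14^64 ≡ 613^2 = 375769 ≡ 139
14^128 ≡ 139^2 = 19321 ≡ 210
223 = 128 + 64 + 16 + 8 + 4 + 2 + 1, so 14^223 ≡ 210·139·57·73·194·196·14 ≡ 304 (mod 659)
223^2 = 49729 ≡ 304
223^4 ≡ 304^2 = 92416 ≡ 156
223^8 ≡ 156^2 = 24336 ≡ 612
223^16 ≡ 612^2 = 374544 ≡ 232
223^32 ≡ 232^2 = 53824 ≡ 445
223^64 ≡ 445^2 = 198025 ≡ 325
223^128 ≡ 325^2 = 105625 ≡ 185
223^256 ≡ 185^2 = 34225 ≡ 616
501 = 256 + 128 + 64 + 32 + 16 + 4 + 1, so 223^501 ≡ 616·185·325·445·232·156·223 ≡ 463 (mod 659)
304·463 = 140752 ≡ 385 (mod 659)
385 ≡ 385 (mod 659), so the signature is genuine.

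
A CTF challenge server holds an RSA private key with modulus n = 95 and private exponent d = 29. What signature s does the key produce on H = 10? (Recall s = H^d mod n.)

90

Squares mod 95: H^1≡10, H^2≡5, H^4≡25, H^8≡55, H^16≡80
29 = 16 + 8 + 4 + 1, so H^29 ≡ 80·55·25·10 ≡ 90 (mod 95)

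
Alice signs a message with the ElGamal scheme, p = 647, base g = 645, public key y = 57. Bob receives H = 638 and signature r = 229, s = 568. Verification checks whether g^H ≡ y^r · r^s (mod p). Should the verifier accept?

reject

Left side g^H mod p:
645^2 = 416025 ≡ 4
645^4 ≡ 4^2 = 16
645^8 ≡ 16^2 = 256
645^16 ≡ 256^2 = 65536 ≡ 189
645^32 ≡ 189^2 = 35721 ≡ 136
645^64 ≡ 136^2 = 18496 ≡ 380
645^128 ≡ 380^2 = 144400 ≡ 119
645^256 ≡ 119^2 = 14161 ≡ 574
645^512 ≡ 574^2 = 329476 ≡ 153
638 = 512 + 64 + 32 + 16 + 8 + 4 + 2, so 645^638 ≡ 153·380·136·189·256·16·4 ≡ 508 (mod 647)
Right side y^r · r^s mod p:
57^2 = 3249 ≡ 14
57^4 ≡ 14^2 = 196
57^8 ≡ 196^2 = 38416 ≡ 243
57^16 ≡ 243^2 = 59049 ≡ 172
57^32 ≡ 172^2 = 29584 ≡ 469
57^64 ≡ 469^2 = 219961 ≡ 628
57^128 ≡ 628^2 = 394384 ≡ 361
229 = 128 + 64 + 32 + 4 + 1, so 57^229 ≡ 361·628·469·196·57 ≡ 308 (mod 647)
229^2 = 52441 ≡ 34
229^4 ≡ 34^2 = 1156 ≡ 509
229^8 ≡ 509^2 = 259081 ≡ 281
229^16 ≡ 281^2 = 78961 ≡ 27
229^32 ≡ 27^2 = 729 ≡ 82
229^64 ≡ 82^2 = 6724 ≡ 254
229^128 ≡ 254^2 = 64516 ≡ 463
229^256 ≡ 463^2 = 214369 ≡ 212
229^512 ≡ 212^2 = 44944 ≡ 301
568 = 512 + 32 + 16 + 8, so 229^568 ≡ 301·82·27·281 ≡ 477 (mod 647)
308·477 = 146916 ≡ 47 (mod 647)
508 ≠ 47, so verification fails.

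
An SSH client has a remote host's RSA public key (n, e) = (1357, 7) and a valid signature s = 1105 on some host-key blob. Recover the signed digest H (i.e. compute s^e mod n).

s^7 mod 1357 = 1151

1151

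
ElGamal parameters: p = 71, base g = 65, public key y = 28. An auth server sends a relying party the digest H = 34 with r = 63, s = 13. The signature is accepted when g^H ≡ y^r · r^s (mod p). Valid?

yes

Left side g^H mod p:
65^2 = 4225 ≡ 36
65^4 ≡ 36^2 = 1296 ≡ 18
65^8 ≡ 18^2 = 324 ≡ 40
65^16 ≡ 40^2 = 1600 ≡ 38
65^32 ≡ 38^2 = 1444 ≡ 24
34 = 32 + 2, so 65^34 ≡ 24·36 ≡ 12 (mod 71)
Right side y^r · r^s mod p:
28^2 = 784 ≡ 3
28^4 ≡ 3^2 = 9
28^8 ≡ 9^2 = 81 ≡ 10
28^16 ≡ 10^2 = 100 ≡ 29
28^32 ≡ 29^2 = 841 ≡ 60
63 = 32 + 16 + 8 + 4 + 2 + 1, so 28^63 ≡ 60·29·10·9·3·28 ≡ 17 (mod 71)
63^2 = 3969 ≡ 64
63^4 ≡ 64^2 = 4096 ≡ 49
63^8 ≡ 49^2 = 2401 ≡ 58
13 = 8 + 4 + 1, so 63^13 ≡ 58·49·63 ≡ 55 (mod 71)
17·55 = 935 ≡ 12 (mod 71)
12 ≡ 12 (mod 71), so the signature is genuine.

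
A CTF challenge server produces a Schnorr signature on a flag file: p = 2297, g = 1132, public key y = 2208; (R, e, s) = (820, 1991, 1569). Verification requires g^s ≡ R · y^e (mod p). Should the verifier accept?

accept

g^s mod p:
1132^2 = 1281424 ≡ 1995
1132^4 ≡ 1995^2 = 3980025 ≡ 1621
1132^8 ≡ 1621^2 = 2627641 ≡ 2170
1132^16 ≡ 2170^2 = 4708900 ≡ 50
1132^32 ≡ 50^2 = 2500 ≡ 203
1132^64 ≡ 203^2 = 41209 ≡ 2160
1132^128 ≡ 2160^2 = 4665600 ≡ 393
1132^256 ≡ 393^2 = 154449 ≡ 550
1132^512 ≡ 550^2 = 302500 ≡ 1593
1132^1024 ≡ 1593^2 = 2537649 ≡ 1761
1569 = 1024 + 512 + 32 + 1, so 1132^1569 ≡ 1761·1593·203·1132 ≡ 1334 (mod 2297)
R · y^e mod p:
2208^2 = 4875264 ≡ 1030
2208^4 ≡ 1030^2 = 1060900 ≡ 1983
2208^8 ≡ 1983^2 = 3932289 ≡ 2122
2208^16 ≡ 2122^2 = 4502884 ≡ 764
2208^32 ≡ 764^2 = 583696 ≡ 258
2208^64 ≡ 258^2 = 66564 ≡ 2248
2208^128 ≡ 2248^2 = 5053504 ≡ 104
2208^256 ≡ 104^2 = 10816 ≡ 1628
2208^512 ≡ 1628^2 = 2650384 ≡ 1943
2208^1024 ≡ 1943^2 = 3775249 ≡ 1278
1991 = 1024 + 512 + 256 + 128 + 64 + 4 + 2 + 1, so 2208^1991 ≡ 1278·1943·1628·104·2248·1983·1030·2208 ≡ 2237 (mod 2297)
820·2237 = 1834340 ≡ 1334 (mod 2297)
1334 ≡ 1334 (mod 2297); signature holds.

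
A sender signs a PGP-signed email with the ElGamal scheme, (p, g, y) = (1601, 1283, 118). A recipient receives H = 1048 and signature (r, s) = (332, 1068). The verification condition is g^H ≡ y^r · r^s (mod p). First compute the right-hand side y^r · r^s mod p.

154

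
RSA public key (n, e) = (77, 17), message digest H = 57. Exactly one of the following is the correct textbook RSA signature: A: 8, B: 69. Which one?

Candidate A: Squares mod 77: 8^1≡8, 8^2≡64, 8^4≡15, 8^8≡71, 8^16≡36; 17 = 16 + 1, so 8^17 ≡ 36·8 ≡ 57 (mod 77)
  → matches H = 57
Candidate B: Squares mod 77: 69^1≡69, 69^2≡64, 69^4≡15, 69^8≡71, 69^16≡36; 17 = 16 + 1, so 69^17 ≡ 36·69 ≡ 20 (mod 77)

A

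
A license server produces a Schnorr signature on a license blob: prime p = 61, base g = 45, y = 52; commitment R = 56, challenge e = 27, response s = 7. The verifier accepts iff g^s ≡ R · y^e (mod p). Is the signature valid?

invalid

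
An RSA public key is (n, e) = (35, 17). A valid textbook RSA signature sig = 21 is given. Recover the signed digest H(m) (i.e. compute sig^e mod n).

sig^17 mod 35 = 21

21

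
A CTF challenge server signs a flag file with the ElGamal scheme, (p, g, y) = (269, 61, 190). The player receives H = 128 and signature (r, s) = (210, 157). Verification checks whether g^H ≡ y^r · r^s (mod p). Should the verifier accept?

reject

Left side g^H mod p:
61^2 = 3721 ≡ 224
61^4 ≡ 224^2 = 50176 ≡ 142
61^8 ≡ 142^2 = 20164 ≡ 258
61^16 ≡ 258^2 = 66564 ≡ 121
61^32 ≡ 121^2 = 14641 ≡ 115
61^64 ≡ 115^2 = 13225 ≡ 44
61^128 ≡ 44^2 = 1936 ≡ 53
Right side y^r · r^s mod p:
190^2 = 36100 ≡ 54
190^4 ≡ 54^2 = 2916 ≡ 226
190^8 ≡ 226^2 = 51076 ≡ 235
190^16 ≡ 235^2 = 55225 ≡ 80
190^32 ≡ 80^2 = 6400 ≡ 213
190^64 ≡ 213^2 = 45369 ≡ 177
190^128 ≡ 177^2 = 31329 ≡ 125
210 = 128 + 64 + 16 + 2, so 190^210 ≡ 125·177·80·54 ≡ 265 (mod 269)
210^2 = 44100 ≡ 253
210^4 ≡ 253^2 = 64009 ≡ 256
210^8 ≡ 256^2 = 65536 ≡ 169
210^16 ≡ 169^2 = 28561 ≡ 47
210^32 ≡ 47^2 = 2209 ≡ 57
210^64 ≡ 57^2 = 3249 ≡ 21
210^128 ≡ 21^2 = 441 ≡ 172
157 = 128 + 16 + 8 + 4 + 1, so 210^157 ≡ 172·47·169·256·210 ≡ 48 (mod 269)
265·48 = 12720 ≡ 77 (mod 269)
53 ≠ 77, so verification fails.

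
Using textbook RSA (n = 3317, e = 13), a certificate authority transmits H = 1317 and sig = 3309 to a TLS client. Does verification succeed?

passes

sig^2 ≡ 3309^2 = 10949481 ≡ 64
sig^4 ≡ 64^2 = 4096 ≡ 779
sig^8 ≡ 779^2 = 606841 ≡ 3147
13 = 8 + 4 + 1, so sig^13 ≡ 3147·779·3309 ≡ 1317 (mod 3317)
1317 = H, so the signature checks out.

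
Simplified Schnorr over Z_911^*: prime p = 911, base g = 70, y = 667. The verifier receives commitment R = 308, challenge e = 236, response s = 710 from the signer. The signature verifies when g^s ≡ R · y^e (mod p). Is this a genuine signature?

g^s mod p:
70^2 = 4900 ≡ 345
70^4 ≡ 345^2 = 119025 ≡ 595
70^8 ≡ 595^2 = 354025 ≡ 557
70^16 ≡ 557^2 = 310249 ≡ 509
70^32 ≡ 509^2 = 259081 ≡ 357
70^64 ≡ 357^2 = 127449 ≡ 820
70^128 ≡ 820^2 = 672400 ≡ 82
70^256 ≡ 82^2 = 6724 ≡ 347
70^512 ≡ 347^2 = 120409 ≡ 157
710 = 512 + 128 + 64 + 4 + 2, so 70^710 ≡ 157·82·820·595·345 ≡ 867 (mod 911)
R · y^e mod p:
667^2 = 444889 ≡ 321
667^4 ≡ 321^2 = 103041 ≡ 98
667^8 ≡ 98^2 = 9604 ≡ 494
667^16 ≡ 494^2 = 244036 ≡ 799
667^32 ≡ 799^2 = 638401 ≡ 701
667^64 ≡ 701^2 = 491401 ≡ 372
667^128 ≡ 372^2 = 138384 ≡ 823
236 = 128 + 64 + 32 + 8 + 4, so 667^236 ≡ 823·372·701·494·98 ≡ 735 (mod 911)
308·735 = 226380 ≡ 452 (mod 911)
867 ≠ 452; the check fails.

forged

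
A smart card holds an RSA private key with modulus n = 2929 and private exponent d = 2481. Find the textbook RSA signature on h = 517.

1412

Squares mod 2929: h^1≡517, h^2≡750, h^4≡132, h^8≡2779, h^16≡1997, h^32≡1640, h^64≡778, h^128≡1910, h^256≡1495, h^512≡198, h^1024≡1127, h^2048≡1872
2481 = 2048 + 256 + 128 + 32 + 16 + 1, so h^2481 ≡ 1872·1495·1910·1640·1997·517 ≡ 1412 (mod 2929)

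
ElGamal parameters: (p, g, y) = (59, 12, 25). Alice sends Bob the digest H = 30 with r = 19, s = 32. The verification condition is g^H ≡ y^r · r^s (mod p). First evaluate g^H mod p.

12^30 mod 59 = 12

12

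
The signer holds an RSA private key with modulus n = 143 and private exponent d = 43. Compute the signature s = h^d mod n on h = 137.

h^2 ≡ 137^2 = 18769 ≡ 36
h^4 ≡ 36^2 = 1296 ≡ 9
h^8 ≡ 9^2 = 81
h^16 ≡ 81^2 = 6561 ≡ 126
h^32 ≡ 126^2 = 15876 ≡ 3
43 = 32 + 8 + 2 + 1, so h^43 ≡ 3·81·36·137 ≡ 136 (mod 143)

136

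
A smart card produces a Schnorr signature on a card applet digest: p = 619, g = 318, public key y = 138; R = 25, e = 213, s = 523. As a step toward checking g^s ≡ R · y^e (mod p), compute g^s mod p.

513

318^2 = 101124 ≡ 227
318^4 ≡ 227^2 = 51529 ≡ 152
318^8 ≡ 152^2 = 23104 ≡ 201
318^16 ≡ 201^2 = 40401 ≡ 166
318^32 ≡ 166^2 = 27556 ≡ 320
318^64 ≡ 320^2 = 102400 ≡ 265
318^128 ≡ 265^2 = 70225 ≡ 278
318^256 ≡ 278^2 = 77284 ≡ 528
318^512 ≡ 528^2 = 278784 ≡ 234
523 = 512 + 8 + 2 + 1, so 318^523 ≡ 234·201·227·318 ≡ 513 (mod 619)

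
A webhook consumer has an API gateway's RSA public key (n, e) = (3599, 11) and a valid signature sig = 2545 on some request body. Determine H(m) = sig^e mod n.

2934

sig^2 ≡ 2545^2 = 6477025 ≡ 2424
sig^4 ≡ 2424^2 = 5875776 ≡ 2208
sig^8 ≡ 2208^2 = 4875264 ≡ 2218
11 = 8 + 2 + 1, so sig^11 ≡ 2218·2424·2545 ≡ 2934 (mod 3599)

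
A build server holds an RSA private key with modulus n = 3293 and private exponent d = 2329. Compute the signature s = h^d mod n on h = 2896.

h^2 ≡ 2896^2 = 8386816 ≡ 2838
h^4 ≡ 2838^2 = 8054244 ≡ 2859
h^8 ≡ 2859^2 = 8173881 ≡ 655
h^16 ≡ 655^2 = 429025 ≡ 935
h^32 ≡ 935^2 = 874225 ≡ 1580
h^64 ≡ 1580^2 = 2496400 ≡ 306
h^128 ≡ 306^2 = 93636 ≡ 1432
h^256 ≡ 1432^2 = 2050624 ≡ 2378
h^512 ≡ 2378^2 = 5654884 ≡ 803
h^1024 ≡ 803^2 = 644809 ≡ 2674
h^2048 ≡ 2674^2 = 7150276 ≡ 1173
2329 = 2048 + 256 + 16 + 8 + 1, so h^2329 ≡ 1173·2378·935·655·2896 ≡ 1897 (mod 3293)

1897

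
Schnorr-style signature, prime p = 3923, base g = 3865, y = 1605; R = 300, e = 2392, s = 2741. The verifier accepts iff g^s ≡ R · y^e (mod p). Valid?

g^s mod p:
3865^2741 mod 3923 = 2462
R · y^e mod p:
1605^2392 mod 3923 = 2565
300·2565 = 769500 ≡ 592 (mod 3923)
2462 ≠ 592; the check fails.

no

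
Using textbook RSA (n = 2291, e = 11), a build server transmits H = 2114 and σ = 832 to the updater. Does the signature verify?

σ^2 ≡ 832^2 = 692224 ≡ 342
σ^4 ≡ 342^2 = 116964 ≡ 123
σ^8 ≡ 123^2 = 15129 ≡ 1383
11 = 8 + 2 + 1, so σ^11 ≡ 1383·342·832 ≡ 1573 (mod 2291)
The recovered value 1573 does not match the digest 2114.

does not verify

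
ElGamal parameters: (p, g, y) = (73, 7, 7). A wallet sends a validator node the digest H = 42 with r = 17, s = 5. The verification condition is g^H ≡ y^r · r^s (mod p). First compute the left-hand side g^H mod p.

27

7^2 = 49
7^4 ≡ 49^2 = 2401 ≡ 65
7^8 ≡ 65^2 = 4225 ≡ 64
7^16 ≡ 64^2 = 4096 ≡ 8
7^32 ≡ 8^2 = 64
42 = 32 + 8 + 2, so 7^42 ≡ 64·64·49 ≡ 27 (mod 73)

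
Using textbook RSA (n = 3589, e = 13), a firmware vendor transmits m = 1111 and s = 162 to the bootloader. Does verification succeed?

fails

Squares mod 3589: s^1≡162, s^2≡1121, s^4≡491, s^8≡618
13 = 8 + 4 + 1, so s^13 ≡ 618·491·162 ≡ 2012 (mod 3589)
The recovered value 2012 does not match the digest 1111.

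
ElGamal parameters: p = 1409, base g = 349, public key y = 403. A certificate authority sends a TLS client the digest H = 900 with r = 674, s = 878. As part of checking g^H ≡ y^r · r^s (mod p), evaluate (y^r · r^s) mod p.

403^2 = 162409 ≡ 374
403^4 ≡ 374^2 = 139876 ≡ 385
403^8 ≡ 385^2 = 148225 ≡ 280
403^16 ≡ 280^2 = 78400 ≡ 905
403^32 ≡ 905^2 = 819025 ≡ 396
403^64 ≡ 396^2 = 156816 ≡ 417
403^128 ≡ 417^2 = 173889 ≡ 582
403^256 ≡ 582^2 = 338724 ≡ 564
403^512 ≡ 564^2 = 318096 ≡ 1071
674 = 512 + 128 + 32 + 2, so 403^674 ≡ 1071·582·396·374 ≡ 547 (mod 1409)
674^2 = 454276 ≡ 578
674^4 ≡ 578^2 = 334084 ≡ 151
674^8 ≡ 151^2 = 22801 ≡ 257
674^16 ≡ 257^2 = 66049 ≡ 1235
674^32 ≡ 1235^2 = 1525225 ≡ 687
674^64 ≡ 687^2 = 471969 ≡ 1363
674^128 ≡ 1363^2 = 1857769 ≡ 707
674^256 ≡ 707^2 = 499849 ≡ 1063
674^512 ≡ 1063^2 = 1129969 ≡ 1360
878 = 512 + 256 + 64 + 32 + 8 + 4 + 2, so 674^878 ≡ 1360·1063·1363·687·257·151·578 ≡ 851 (mod 1409)
y^r · r^s ≡ 547·851 = 465497 ≡ 527 (mod 1409)

527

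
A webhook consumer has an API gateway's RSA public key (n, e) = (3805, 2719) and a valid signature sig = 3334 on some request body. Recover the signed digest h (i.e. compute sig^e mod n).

74

sig^2 ≡ 3334^2 = 11115556 ≡ 1151
sig^4 ≡ 1151^2 = 1324801 ≡ 661
sig^8 ≡ 661^2 = 436921 ≡ 3151
sig^16 ≡ 3151^2 = 9928801 ≡ 1556
sig^32 ≡ 1556^2 = 2421136 ≡ 1156
sig^64 ≡ 1156^2 = 1336336 ≡ 781
sig^128 ≡ 781^2 = 609961 ≡ 1161
sig^256 ≡ 1161^2 = 1347921 ≡ 951
sig^512 ≡ 951^2 = 904401 ≡ 2616
sig^1024 ≡ 2616^2 = 6843456 ≡ 2066
sig^2048 ≡ 2066^2 = 4268356 ≡ 2951
2719 = 2048 + 512 + 128 + 16 + 8 + 4 + 2 + 1, so sig^2719 ≡ 2951·2616·1161·1556·3151·661·1151·3334 ≡ 74 (mod 3805)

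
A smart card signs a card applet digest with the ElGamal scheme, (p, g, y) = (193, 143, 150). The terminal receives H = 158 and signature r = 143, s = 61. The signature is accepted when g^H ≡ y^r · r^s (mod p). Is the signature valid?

Left side g^H mod p:
143^158 mod 193 = 150
Right side y^r · r^s mod p:
150^143 mod 193 = 184
143^61 mod 193 = 190
184·190 = 34960 ≡ 27 (mod 193)
150 ≠ 27, so verification fails.

invalid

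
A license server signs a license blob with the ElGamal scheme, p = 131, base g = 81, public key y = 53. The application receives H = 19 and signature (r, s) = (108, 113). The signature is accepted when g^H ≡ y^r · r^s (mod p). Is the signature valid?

valid

Left side g^H mod p:
81^2 = 6561 ≡ 11
81^4 ≡ 11^2 = 121
81^8 ≡ 121^2 = 14641 ≡ 100
81^16 ≡ 100^2 = 10000 ≡ 44
19 = 16 + 2 + 1, so 81^19 ≡ 44·11·81 ≡ 35 (mod 131)
Right side y^r · r^s mod p:
53^2 = 2809 ≡ 58
53^4 ≡ 58^2 = 3364 ≡ 89
53^8 ≡ 89^2 = 7921 ≡ 61
53^16 ≡ 61^2 = 3721 ≡ 53
53^32 ≡ 53^2 = 2809 ≡ 58
53^64 ≡ 58^2 = 3364 ≡ 89
108 = 64 + 32 + 8 + 4, so 53^108 ≡ 89·58·61·89 ≡ 61 (mod 131)
108^2 = 11664 ≡ 5
108^4 ≡ 5^2 = 25
108^8 ≡ 25^2 = 625 ≡ 101
108^16 ≡ 101^2 = 10201 ≡ 114
108^32 ≡ 114^2 = 12996 ≡ 27
108^64 ≡ 27^2 = 729 ≡ 74
113 = 64 + 32 + 16 + 1, so 108^113 ≡ 74·27·114·108 ≡ 65 (mod 131)
61·65 = 3965 ≡ 35 (mod 131)
35 ≡ 35 (mod 131), so the signature is genuine.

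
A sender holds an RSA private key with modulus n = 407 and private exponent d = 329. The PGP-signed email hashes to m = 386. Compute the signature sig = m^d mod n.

Squares mod 407: m^1≡386, m^2≡34, m^4≡342, m^8≡155, m^16≡12, m^32≡144, m^64≡386, m^128≡34, m^256≡342
329 = 256 + 64 + 8 + 1, so m^329 ≡ 342·386·155·386 ≡ 144 (mod 407)

144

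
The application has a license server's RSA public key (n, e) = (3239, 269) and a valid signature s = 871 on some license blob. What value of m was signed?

242

s^2 ≡ 871^2 = 758641 ≡ 715
s^4 ≡ 715^2 = 511225 ≡ 2702
s^8 ≡ 2702^2 = 7300804 ≡ 98
s^16 ≡ 98^2 = 9604 ≡ 3126
s^32 ≡ 3126^2 = 9771876 ≡ 3052
s^64 ≡ 3052^2 = 9314704 ≡ 2579
s^128 ≡ 2579^2 = 6651241 ≡ 1574
s^256 ≡ 1574^2 = 2477476 ≡ 2880
269 = 256 + 8 + 4 + 1, so s^269 ≡ 2880·98·2702·871 ≡ 242 (mod 3239)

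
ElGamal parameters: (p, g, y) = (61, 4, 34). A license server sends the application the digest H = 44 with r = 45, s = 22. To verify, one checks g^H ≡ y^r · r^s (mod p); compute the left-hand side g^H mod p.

4^2 = 16
4^4 ≡ 16^2 = 256 ≡ 12
4^8 ≡ 12^2 = 144 ≡ 22
4^16 ≡ 22^2 = 484 ≡ 57
4^32 ≡ 57^2 = 3249 ≡ 16
44 = 32 + 8 + 4, so 4^44 ≡ 16·22·12 ≡ 15 (mod 61)

15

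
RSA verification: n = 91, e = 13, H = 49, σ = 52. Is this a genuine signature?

σ^2 ≡ 52^2 = 2704 ≡ 65
σ^4 ≡ 65^2 = 4225 ≡ 39
σ^8 ≡ 39^2 = 1521 ≡ 65
13 = 8 + 4 + 1, so σ^13 ≡ 65·39·52 ≡ 52 (mod 91)
The recovered value 52 does not match the digest 49.

forged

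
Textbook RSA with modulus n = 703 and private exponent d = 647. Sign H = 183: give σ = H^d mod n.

H^647 mod 703 = 388

388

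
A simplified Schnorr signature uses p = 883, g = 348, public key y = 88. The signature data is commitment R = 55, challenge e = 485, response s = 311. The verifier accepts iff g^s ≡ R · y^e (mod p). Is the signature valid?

invalid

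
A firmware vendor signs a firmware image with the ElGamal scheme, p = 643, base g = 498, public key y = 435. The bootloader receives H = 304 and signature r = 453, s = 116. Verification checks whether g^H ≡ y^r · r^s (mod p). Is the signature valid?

invalid

Left side g^H mod p:
Squares mod 643: 498^1≡498, 498^2≡449, 498^4≡342, 498^8≡581, 498^16≡629, 498^32≡196, 498^64≡479, 498^128≡533, 498^256≡526
304 = 256 + 32 + 16, so 498^304 ≡ 526·196·629 ≡ 191 (mod 643)
Right side y^r · r^s mod p:
Squares mod 643: 435^1≡435, 435^2≡183, 435^4≡53, 435^8≡237, 435^16≡228, 435^32≡544, 435^64≡156, 435^128≡545, 435^256≡602
453 = 256 + 128 + 64 + 4 + 1, so 435^453 ≡ 602·545·156·53·435 ≡ 593 (mod 643)
Squares mod 643: 453^1≡453, 453^2≡92, 453^4≡105, 453^8≡94, 453^16≡477, 453^32≡550, 453^64≡290
116 = 64 + 32 + 16 + 4, so 453^116 ≡ 290·550·477·105 ≡ 88 (mod 643)
593·88 = 52184 ≡ 101 (mod 643)
191 ≠ 101, so verification fails.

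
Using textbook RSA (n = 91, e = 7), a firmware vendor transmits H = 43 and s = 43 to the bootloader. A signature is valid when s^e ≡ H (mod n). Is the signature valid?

valid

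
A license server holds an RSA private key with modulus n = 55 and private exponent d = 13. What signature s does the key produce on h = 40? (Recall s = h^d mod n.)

Squares mod 55: h^1≡40, h^2≡5, h^4≡25, h^8≡20
13 = 8 + 4 + 1, so h^13 ≡ 20·25·40 ≡ 35 (mod 55)

35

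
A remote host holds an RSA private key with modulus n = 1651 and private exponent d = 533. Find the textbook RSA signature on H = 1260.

454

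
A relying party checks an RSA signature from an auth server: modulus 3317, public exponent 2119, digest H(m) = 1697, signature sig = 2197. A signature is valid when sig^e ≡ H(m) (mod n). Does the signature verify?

Squares mod 3317: sig^1≡2197, sig^2≡574, sig^4≡1093, sig^8≡529, sig^16≡1213, sig^32≡1938, sig^64≡1000, sig^128≡1583, sig^256≡1554, sig^512≡140, sig^1024≡3015, sig^2048≡1645
2119 = 2048 + 64 + 4 + 2 + 1, so sig^2119 ≡ 1645·1000·1093·574·2197 ≡ 1697 (mod 3317)
Since 1697 equals the digest 1697, verification succeeds.

verifies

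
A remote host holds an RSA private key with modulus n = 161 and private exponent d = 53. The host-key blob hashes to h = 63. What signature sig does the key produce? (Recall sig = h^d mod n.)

h^53 mod 161 = 7

7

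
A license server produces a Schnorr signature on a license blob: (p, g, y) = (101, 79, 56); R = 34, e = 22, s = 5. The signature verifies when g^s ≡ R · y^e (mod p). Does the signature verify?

g^s mod p:
79^2 = 6241 ≡ 80
79^4 ≡ 80^2 = 6400 ≡ 37
5 = 4 + 1, so 79^5 ≡ 37·79 ≡ 95 (mod 101)
R · y^e mod p:
56^2 = 3136 ≡ 5
56^4 ≡ 5^2 = 25
56^8 ≡ 25^2 = 625 ≡ 19
56^16 ≡ 19^2 = 361 ≡ 58
22 = 16 + 4 + 2, so 56^22 ≡ 58·25·5 ≡ 79 (mod 101)
34·79 = 2686 ≡ 60 (mod 101)
95 ≠ 60; the check fails.

does not verify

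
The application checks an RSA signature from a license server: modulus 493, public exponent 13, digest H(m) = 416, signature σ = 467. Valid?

no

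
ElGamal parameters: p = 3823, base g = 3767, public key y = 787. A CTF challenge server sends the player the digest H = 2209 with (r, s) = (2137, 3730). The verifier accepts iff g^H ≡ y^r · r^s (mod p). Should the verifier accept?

Left side g^H mod p:
3767^2 = 14190289 ≡ 3136
3767^4 ≡ 3136^2 = 9834496 ≡ 1740
3767^8 ≡ 1740^2 = 3027600 ≡ 3607
3767^16 ≡ 3607^2 = 13010449 ≡ 780
3767^32 ≡ 780^2 = 608400 ≡ 543
3767^64 ≡ 543^2 = 294849 ≡ 478
3767^128 ≡ 478^2 = 228484 ≡ 2927
3767^256 ≡ 2927^2 = 8567329 ≡ 3809
3767^512 ≡ 3809^2 = 14508481 ≡ 196
3767^1024 ≡ 196^2 = 38416 ≡ 186
3767^2048 ≡ 186^2 = 34596 ≡ 189
2209 = 2048 + 128 + 32 + 1, so 3767^2209 ≡ 189·2927·543·3767 ≡ 3387 (mod 3823)
Right side y^r · r^s mod p:
787^2 = 619369 ≡ 43
787^4 ≡ 43^2 = 1849
787^8 ≡ 1849^2 = 3418801 ≡ 1039
787^16 ≡ 1039^2 = 1079521 ≡ 1435
787^32 ≡ 1435^2 = 2059225 ≡ 2451
787^64 ≡ 2451^2 = 6007401 ≡ 1468
787^128 ≡ 1468^2 = 2155024 ≡ 2675
787^256 ≡ 2675^2 = 7155625 ≡ 2792
787^512 ≡ 2792^2 = 7795264 ≡ 167
787^1024 ≡ 167^2 = 27889 ≡ 1128
787^2048 ≡ 1128^2 = 1272384 ≡ 3148
2137 = 2048 + 64 + 16 + 8 + 1, so 787^2137 ≡ 3148·1468·1435·1039·787 ≡ 2933 (mod 3823)
2137^2 = 4566769 ≡ 2107
2137^4 ≡ 2107^2 = 4439449 ≡ 946
2137^8 ≡ 946^2 = 894916 ≡ 334
2137^16 ≡ 334^2 = 111556 ≡ 689
2137^32 ≡ 689^2 = 474721 ≡ 669
2137^64 ≡ 669^2 = 447561 ≡ 270
2137^128 ≡ 270^2 = 72900 ≡ 263
2137^256 ≡ 263^2 = 69169 ≡ 355
2137^512 ≡ 355^2 = 126025 ≡ 3689
2137^1024 ≡ 3689^2 = 13608721 ≡ 2664
2137^2048 ≡ 2664^2 = 7096896 ≡ 1408
3730 = 2048 + 1024 + 512 + 128 + 16 + 2, so 2137^3730 ≡ 1408·2664·3689·263·689·2107 ≡ 851 (mod 3823)
2933·851 = 2495983 ≡ 3387 (mod 3823)
3387 ≡ 3387 (mod 3823), so the signature is genuine.

accept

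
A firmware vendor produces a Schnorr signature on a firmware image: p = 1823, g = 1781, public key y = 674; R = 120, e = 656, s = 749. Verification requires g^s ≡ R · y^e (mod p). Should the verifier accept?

accept

g^s mod p:
Squares mod 1823: 1781^1≡1781, 1781^2≡1764, 1781^4≡1658, 1781^8≡1703, 1781^16≡1639, 1781^32≡1042, 1781^64≡1079, 1781^128≡1167, 1781^256≡108, 1781^512≡726
749 = 512 + 128 + 64 + 32 + 8 + 4 + 1, so 1781^749 ≡ 726·1167·1079·1042·1703·1658·1781 ≡ 1128 (mod 1823)
R · y^e mod p:
Squares mod 1823: 674^1≡674, 674^2≡349, 674^4≡1483, 674^8≡751, 674^16≡694, 674^32≡364, 674^64≡1240, 674^128≡811, 674^256≡1441, 674^512≡84
656 = 512 + 128 + 16, so 674^656 ≡ 84·811·694 ≡ 374 (mod 1823)
120·374 = 44880 ≡ 1128 (mod 1823)
1128 ≡ 1128 (mod 1823); signature holds.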